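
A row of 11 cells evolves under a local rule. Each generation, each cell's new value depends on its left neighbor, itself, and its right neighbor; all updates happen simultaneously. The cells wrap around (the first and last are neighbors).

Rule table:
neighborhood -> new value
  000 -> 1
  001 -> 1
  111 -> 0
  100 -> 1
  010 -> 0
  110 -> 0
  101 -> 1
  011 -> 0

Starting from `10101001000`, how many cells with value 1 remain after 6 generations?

01010110111
10101001000  (repeats generation 0; period 2)
generation 6: 10101001000
count of 1: 4

4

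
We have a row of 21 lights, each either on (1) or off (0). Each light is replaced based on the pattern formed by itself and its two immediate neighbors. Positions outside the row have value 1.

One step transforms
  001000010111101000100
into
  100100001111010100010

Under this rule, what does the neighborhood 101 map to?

At position 8 the neighborhood is 101; the next row has 1 there.

1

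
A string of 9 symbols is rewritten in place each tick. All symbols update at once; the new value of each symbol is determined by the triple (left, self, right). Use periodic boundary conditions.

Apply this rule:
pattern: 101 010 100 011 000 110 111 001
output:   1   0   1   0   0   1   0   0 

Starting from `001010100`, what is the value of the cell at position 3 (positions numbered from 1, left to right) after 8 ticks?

0

tick 1: 000101010
tick 2: 000010101
tick 3: 100001010
tick 4: 010000101
tick 5: 101000010
tick 6: 010100001
tick 7: 101010000
tick 8: 010101000
position 3 holds 0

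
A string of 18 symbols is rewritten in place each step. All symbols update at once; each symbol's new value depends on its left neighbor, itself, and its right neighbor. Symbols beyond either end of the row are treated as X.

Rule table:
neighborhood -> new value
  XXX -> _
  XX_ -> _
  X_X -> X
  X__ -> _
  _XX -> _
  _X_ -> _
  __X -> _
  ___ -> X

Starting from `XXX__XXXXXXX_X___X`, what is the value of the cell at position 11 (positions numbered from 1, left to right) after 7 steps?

____________X__X__
_XXXXXXXXXX_______
X___________XXXXX_
__XXXXXXXXX______X
____________XXXX__
_XXXXXXXXXX_______  (repeats step 2; period 4)
step 7: X___________XXXXX_
position 11 holds _

_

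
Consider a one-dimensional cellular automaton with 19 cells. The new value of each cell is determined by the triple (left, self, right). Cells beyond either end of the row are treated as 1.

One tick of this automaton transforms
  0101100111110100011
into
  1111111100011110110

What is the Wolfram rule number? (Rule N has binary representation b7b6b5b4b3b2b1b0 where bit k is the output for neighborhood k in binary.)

position 8: 111 → 0  (bit 7 = 0)
position 4: 110 → 1  (bit 6 = 1)
position 0: 101 → 1  (bit 5 = 1)
position 5: 100 → 1  (bit 4 = 1)
position 3: 011 → 1  (bit 3 = 1)
position 1: 010 → 1  (bit 2 = 1)
position 6: 001 → 1  (bit 1 = 1)
position 15: 000 → 0  (bit 0 = 0)
bits b7..b0 = 01111110 = 126

126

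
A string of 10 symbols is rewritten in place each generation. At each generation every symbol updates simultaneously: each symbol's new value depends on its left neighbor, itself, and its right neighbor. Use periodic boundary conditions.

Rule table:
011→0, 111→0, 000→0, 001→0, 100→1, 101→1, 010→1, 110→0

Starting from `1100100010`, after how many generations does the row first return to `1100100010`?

10

generation 1: 0010110011
generation 2: 1011001000
generation 3: 1100101100
generation 4: 0010110010
generation 5: 0011001011
generation 6: 1000101100
generation 7: 1100110010
generation 8: 0010001011
generation 9: 1011001100
generation 10: 1100100010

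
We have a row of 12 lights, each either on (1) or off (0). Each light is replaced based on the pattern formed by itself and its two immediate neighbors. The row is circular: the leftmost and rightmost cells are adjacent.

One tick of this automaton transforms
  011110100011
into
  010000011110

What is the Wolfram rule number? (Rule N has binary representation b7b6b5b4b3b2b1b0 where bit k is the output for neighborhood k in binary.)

position 2: 111 → 0  (bit 7 = 0)
position 4: 110 → 0  (bit 6 = 0)
position 0: 101 → 0  (bit 5 = 0)
position 7: 100 → 1  (bit 4 = 1)
position 1: 011 → 1  (bit 3 = 1)
position 6: 010 → 0  (bit 2 = 0)
position 9: 001 → 1  (bit 1 = 1)
position 8: 000 → 1  (bit 0 = 1)
bits b7..b0 = 00011011 = 27

27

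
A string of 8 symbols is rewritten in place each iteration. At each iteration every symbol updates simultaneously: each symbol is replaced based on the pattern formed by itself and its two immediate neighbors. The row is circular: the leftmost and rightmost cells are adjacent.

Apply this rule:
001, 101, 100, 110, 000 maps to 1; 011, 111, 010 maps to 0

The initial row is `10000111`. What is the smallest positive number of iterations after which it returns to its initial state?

11111000
00001111
11110001
00011110
11100011
00111100
11000111
01111000
10001111
11110000
00011111
11100001
00111110
11000011
01111100
10000111

16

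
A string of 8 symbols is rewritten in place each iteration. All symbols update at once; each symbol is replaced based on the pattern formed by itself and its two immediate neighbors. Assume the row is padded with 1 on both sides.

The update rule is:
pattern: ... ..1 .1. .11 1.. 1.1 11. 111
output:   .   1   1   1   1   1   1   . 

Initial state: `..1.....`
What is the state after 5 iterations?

..11.11.

iteration 1: 1111...1
iteration 2: ...11.11
iteration 3: 1.11111.
iteration 4: 111...11
iteration 5: ..11.11.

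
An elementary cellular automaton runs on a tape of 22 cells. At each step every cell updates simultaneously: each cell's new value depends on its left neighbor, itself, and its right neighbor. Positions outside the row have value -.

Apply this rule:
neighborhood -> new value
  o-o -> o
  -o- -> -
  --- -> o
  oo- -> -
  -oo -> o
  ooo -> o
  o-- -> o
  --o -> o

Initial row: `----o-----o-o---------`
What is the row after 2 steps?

oooo-ooooo-o-ooooooooo
ooo-ooooo-o-ooooooooo-

ooo-ooooo-o-ooooooooo-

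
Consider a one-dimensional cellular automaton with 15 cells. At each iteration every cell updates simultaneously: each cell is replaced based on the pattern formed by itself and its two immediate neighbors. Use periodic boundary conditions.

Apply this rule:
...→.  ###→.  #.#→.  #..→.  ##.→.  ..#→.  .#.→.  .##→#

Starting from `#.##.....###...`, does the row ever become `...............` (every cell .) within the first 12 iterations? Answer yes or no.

..#......#.....
...............
all cells are . at iteration 2

yes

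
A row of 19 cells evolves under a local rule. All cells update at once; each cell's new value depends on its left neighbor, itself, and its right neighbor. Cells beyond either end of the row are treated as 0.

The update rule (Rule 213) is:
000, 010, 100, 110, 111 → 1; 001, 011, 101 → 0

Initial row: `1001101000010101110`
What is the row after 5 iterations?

1011001101001100101

iteration 1: 1100101111010100111
iteration 2: 0110100111010110011
iteration 3: 0010110011010011001
iteration 4: 1010011001011001101
iteration 5: 1011001101001100101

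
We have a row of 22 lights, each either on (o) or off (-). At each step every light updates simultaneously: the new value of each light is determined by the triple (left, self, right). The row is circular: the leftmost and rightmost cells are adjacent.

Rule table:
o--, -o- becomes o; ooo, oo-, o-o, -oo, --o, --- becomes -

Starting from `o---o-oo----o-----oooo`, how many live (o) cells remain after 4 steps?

-o--o---o---oo--------
-oo-oo--oo----o-------
------o---o---oo------
------oo--oo----o-----
count of o: 5

5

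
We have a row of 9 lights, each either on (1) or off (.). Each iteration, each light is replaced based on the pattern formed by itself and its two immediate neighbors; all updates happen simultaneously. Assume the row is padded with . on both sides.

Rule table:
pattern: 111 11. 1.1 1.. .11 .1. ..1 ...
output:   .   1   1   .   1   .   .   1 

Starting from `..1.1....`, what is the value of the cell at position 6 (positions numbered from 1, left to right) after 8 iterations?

.

1..1..111
......1.1
11111..1.
1...1....
..1...111
1...1.1.1
..1..1.1.
1.....1..
position 6 holds .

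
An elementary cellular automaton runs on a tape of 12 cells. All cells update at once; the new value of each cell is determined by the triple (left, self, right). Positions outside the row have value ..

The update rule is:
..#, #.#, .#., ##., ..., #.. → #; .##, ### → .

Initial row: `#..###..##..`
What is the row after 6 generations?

###..##....#

###..###.###
..###..##..#
##..###.####
.###..##...#
#..###.#####
###..##....#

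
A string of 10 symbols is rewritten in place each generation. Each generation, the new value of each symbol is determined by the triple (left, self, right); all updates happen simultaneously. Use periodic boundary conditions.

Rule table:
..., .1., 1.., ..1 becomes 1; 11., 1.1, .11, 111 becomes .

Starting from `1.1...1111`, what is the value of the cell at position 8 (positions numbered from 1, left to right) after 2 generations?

..1111....
11....1111
position 8 holds 1

1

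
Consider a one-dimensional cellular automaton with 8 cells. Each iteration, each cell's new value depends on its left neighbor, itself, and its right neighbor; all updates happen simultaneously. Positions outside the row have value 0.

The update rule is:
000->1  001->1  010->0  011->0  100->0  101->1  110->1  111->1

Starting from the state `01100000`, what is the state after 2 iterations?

01010111

10101111
01010111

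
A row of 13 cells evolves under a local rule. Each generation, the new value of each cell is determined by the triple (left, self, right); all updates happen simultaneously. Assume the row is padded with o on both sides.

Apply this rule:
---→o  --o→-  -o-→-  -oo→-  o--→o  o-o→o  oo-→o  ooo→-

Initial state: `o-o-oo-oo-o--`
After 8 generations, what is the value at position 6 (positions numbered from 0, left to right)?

-

oo-o-oo-oo-o-
-oo-o-oo-oo-o
o-oo-o-oo-oo-
oo-oo-o-oo-oo
-oo-oo-o-oo--
o-oo-oo-o-oo-
oo-oo-oo-o-oo
-oo-oo-oo-o--
position 6 holds -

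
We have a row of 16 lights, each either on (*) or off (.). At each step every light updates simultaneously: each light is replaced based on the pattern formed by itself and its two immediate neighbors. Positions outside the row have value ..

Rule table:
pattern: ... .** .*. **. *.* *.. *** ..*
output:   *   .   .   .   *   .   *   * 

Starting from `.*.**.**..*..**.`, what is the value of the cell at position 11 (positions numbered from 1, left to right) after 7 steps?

step 1: *.*..*...*..*...
step 2: .*..*..**..*..**
step 3: *..*..*...*..*..
step 4: ..*..*..**..*..*
step 5: **..*..*...*..*.
step 6: ...*..*..**..*..
step 7: ***..*..*...*..*
position 11 holds .

.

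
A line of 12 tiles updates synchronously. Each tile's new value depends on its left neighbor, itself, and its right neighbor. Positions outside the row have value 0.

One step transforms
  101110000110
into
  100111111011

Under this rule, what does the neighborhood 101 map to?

0

At position 1 the neighborhood is 101; the next row has 0 there.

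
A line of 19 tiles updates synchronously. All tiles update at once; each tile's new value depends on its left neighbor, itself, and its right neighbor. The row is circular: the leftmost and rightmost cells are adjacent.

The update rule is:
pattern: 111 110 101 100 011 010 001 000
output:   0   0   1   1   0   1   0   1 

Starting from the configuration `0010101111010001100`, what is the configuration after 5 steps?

1111000011110001110

1011110000111100011
0100001110000011000
0111100001111000111
1000011100000110000
1111000011110001110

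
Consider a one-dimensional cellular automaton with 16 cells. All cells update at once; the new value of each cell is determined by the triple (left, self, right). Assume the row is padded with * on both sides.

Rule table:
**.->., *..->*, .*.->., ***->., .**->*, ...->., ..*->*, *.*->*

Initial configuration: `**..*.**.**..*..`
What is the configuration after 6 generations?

**.**.**.**.**.*

generation 1: ..**.**.**.**.**
generation 2: ***.**.**.**.**.
generation 3: ...**.**.**.**.*
generation 4: *.**.**.**.**.**
generation 5: .**.**.**.**.**.
generation 6: **.**.**.**.**.*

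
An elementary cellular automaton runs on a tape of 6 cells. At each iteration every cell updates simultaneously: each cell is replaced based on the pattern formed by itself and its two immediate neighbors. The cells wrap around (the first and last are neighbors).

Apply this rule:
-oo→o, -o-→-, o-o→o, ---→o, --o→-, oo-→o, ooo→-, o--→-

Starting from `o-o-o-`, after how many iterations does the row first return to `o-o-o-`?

2

-o-o-o
o-o-o-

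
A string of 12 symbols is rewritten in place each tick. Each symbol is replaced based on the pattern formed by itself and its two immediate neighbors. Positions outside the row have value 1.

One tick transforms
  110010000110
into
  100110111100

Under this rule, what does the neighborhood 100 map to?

At position 2 the neighborhood is 100; the next row has 0 there.

0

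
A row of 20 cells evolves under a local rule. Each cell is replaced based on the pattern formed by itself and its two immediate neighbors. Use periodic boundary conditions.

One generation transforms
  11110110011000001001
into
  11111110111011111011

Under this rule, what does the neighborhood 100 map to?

0

At position 7 the neighborhood is 100; the next row has 0 there.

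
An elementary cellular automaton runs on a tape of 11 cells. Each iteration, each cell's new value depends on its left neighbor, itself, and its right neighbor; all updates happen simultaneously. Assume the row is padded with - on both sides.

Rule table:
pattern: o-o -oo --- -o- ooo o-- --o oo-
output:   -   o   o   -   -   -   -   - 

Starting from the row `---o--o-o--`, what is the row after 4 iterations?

oo--------o
o--oooooo--
---o------o
oo---oooo--

oo---oooo--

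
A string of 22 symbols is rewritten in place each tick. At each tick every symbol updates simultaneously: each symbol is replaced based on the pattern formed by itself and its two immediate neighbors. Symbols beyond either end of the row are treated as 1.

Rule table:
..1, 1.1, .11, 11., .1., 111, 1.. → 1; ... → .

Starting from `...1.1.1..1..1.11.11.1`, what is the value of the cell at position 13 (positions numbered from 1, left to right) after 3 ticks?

1

1.11111111111111111111
1111111111111111111111
1111111111111111111111
position 13 holds 1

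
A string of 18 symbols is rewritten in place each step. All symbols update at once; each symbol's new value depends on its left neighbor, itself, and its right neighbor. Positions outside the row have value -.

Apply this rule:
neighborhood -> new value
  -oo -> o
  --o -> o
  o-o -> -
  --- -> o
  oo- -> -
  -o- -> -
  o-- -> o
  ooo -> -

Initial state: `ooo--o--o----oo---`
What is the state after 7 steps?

o--o--oo-oo-oooooo

step 1: o--oo-oo-ooooo-ooo
step 2: -ooo--o--o-----o--
step 3: oo--oo-oo-ooooo-oo
step 4: o-ooo--o--o-----o-
step 5: --o--oo-oo-ooooo-o
step 6: oo-ooo--o--o------
step 7: o--o--oo-oo-oooooo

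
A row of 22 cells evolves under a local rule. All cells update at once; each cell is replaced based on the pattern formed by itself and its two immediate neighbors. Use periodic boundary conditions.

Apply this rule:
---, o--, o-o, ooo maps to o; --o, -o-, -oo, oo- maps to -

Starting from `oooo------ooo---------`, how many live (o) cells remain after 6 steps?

-oo-ooooo--o-oooooooo-
---o-ooo-o--o-oooooo-o
oo--o-o-o-o--o-oooo-o-
--o--o-o-o-o--o-oo-o-o
o--o--o-o-o-o--o--o-o-
-o--o--o-o-o-o--o--o-o
count of o: 9

9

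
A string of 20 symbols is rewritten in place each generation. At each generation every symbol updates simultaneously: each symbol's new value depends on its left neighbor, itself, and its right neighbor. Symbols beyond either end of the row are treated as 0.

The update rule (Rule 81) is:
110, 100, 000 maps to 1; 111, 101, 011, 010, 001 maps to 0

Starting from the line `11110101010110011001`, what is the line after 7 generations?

00000011001100011100

00010000000011001100
11001111111001100111
01100000001100110001
00111111100110011100
10000000110011000111
01111110011001110001
00000011001100011100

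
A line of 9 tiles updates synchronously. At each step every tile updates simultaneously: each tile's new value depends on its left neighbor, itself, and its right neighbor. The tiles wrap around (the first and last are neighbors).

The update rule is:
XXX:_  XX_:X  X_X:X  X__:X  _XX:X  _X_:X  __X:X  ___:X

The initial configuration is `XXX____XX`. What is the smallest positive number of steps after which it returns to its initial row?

2

__XXXXXX_
XXX____XX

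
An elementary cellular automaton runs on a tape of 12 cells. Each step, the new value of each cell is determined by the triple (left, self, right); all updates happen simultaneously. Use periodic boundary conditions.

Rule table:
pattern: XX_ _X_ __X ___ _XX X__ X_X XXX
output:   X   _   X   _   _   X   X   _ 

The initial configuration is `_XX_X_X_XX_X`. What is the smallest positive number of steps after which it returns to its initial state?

X_XX_X_X_XX_
_X_XX_X_X_XX
X_X_XX_X_X_X
XX_X_XX_X_X_
_XX_X_XX_X_X
X_XX_X_XX_X_
_X_XX_X_XX_X
X_X_XX_X_XX_
_X_X_XX_X_XX
X_X_X_XX_X_X
XX_X_X_XX_X_
_XX_X_X_XX_X

12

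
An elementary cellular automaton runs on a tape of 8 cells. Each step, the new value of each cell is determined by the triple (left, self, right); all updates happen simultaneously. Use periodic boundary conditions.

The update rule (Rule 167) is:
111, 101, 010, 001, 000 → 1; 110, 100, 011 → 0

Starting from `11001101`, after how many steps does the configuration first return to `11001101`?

10010010
10110111
01001011
11011100
00101001
01111011
10110100
11001101

8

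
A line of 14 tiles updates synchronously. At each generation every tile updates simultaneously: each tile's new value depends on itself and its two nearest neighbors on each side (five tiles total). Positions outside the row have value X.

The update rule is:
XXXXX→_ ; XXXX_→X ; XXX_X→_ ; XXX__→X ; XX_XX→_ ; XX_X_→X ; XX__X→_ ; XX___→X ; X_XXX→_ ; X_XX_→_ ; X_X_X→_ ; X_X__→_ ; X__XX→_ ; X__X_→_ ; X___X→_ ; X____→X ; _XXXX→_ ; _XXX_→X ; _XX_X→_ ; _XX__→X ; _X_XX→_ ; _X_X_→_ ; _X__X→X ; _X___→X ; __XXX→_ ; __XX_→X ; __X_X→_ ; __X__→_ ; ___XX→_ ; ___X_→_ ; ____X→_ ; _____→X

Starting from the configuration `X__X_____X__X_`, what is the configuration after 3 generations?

X___XXX___X___
XX___XXX___X__
XXX___XXX___X_

XXX___XXX___X_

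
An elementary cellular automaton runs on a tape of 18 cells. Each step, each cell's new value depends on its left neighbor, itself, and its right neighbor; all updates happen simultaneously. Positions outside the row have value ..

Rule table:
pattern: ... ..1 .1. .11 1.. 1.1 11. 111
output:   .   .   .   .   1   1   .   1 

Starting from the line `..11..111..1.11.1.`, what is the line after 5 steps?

........1..1.1..1.

....1..1.1..1..1.1
.....1..1.1..1..1.
......1..1.1..1..1
.......1..1.1..1..
........1..1.1..1.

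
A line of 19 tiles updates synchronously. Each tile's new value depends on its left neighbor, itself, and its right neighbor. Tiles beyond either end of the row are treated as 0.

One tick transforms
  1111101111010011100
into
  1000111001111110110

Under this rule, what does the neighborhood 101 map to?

At position 5 the neighborhood is 101; the next row has 1 there.

1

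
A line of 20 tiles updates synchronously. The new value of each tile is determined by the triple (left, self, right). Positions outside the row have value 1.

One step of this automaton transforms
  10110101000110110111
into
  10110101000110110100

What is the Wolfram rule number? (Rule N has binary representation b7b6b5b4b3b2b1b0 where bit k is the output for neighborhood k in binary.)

76

position 18: 111 → 0  (bit 7 = 0)
position 0: 110 → 1  (bit 6 = 1)
position 1: 101 → 0  (bit 5 = 0)
position 8: 100 → 0  (bit 4 = 0)
position 2: 011 → 1  (bit 3 = 1)
position 5: 010 → 1  (bit 2 = 1)
position 10: 001 → 0  (bit 1 = 0)
position 9: 000 → 0  (bit 0 = 0)
bits b7..b0 = 01001100 = 76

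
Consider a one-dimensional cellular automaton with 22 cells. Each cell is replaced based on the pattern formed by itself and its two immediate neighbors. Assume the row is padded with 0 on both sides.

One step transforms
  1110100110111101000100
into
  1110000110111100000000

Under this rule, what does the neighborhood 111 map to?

At position 1 the neighborhood is 111; the next row has 1 there.

1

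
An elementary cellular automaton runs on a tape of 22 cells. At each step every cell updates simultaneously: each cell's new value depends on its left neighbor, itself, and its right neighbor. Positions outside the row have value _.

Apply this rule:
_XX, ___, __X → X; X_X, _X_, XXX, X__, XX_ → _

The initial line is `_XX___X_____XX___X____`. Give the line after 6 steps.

step 1: XX__XX__XXXXX__XX__XXX
step 2: X__XX__XX_____XX__XX__
step 3: __XX__XX__XXXXX__XX__X
step 4: XXX__XX__XX_____XX__X_
step 5: X___XX__XX__XXXXX__X__
step 6: __XXX__XX__XX_____X__X

__XXX__XX__XX_____X__X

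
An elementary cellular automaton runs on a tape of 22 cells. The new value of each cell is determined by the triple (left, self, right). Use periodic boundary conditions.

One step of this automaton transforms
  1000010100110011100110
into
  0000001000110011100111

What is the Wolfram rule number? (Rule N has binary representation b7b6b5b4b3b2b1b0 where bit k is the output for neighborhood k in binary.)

position 15: 111 → 1  (bit 7 = 1)
position 11: 110 → 1  (bit 6 = 1)
position 6: 101 → 1  (bit 5 = 1)
position 1: 100 → 0  (bit 4 = 0)
position 10: 011 → 1  (bit 3 = 1)
position 0: 010 → 0  (bit 2 = 0)
position 4: 001 → 0  (bit 1 = 0)
position 2: 000 → 0  (bit 0 = 0)
bits b7..b0 = 11101000 = 232

232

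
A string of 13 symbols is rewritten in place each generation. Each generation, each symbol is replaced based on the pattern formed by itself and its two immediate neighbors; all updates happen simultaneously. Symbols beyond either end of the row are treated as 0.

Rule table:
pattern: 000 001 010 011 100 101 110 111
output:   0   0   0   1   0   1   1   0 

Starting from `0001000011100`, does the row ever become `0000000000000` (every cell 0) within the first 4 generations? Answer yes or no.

0000000010100
0000000001000
0000000000000
all cells are 0 at generation 3

yes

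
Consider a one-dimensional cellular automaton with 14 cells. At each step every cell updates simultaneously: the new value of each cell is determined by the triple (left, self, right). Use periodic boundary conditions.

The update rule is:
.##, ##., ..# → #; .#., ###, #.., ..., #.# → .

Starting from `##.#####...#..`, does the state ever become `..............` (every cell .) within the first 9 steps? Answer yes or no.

no

step 1: ##.#...#..#..#
step 2: .#....#..#..##
step 3: .....#..#..###
step 4: ....#..#..##.#
step 5: ...#..#..###..
step 6: ..#..#..##.#..
step 7: .#..#..###....
step 8: #..#..##.#....
step 9: ..#..###.....#
step 9 is ..#..###.....#, still not uniform .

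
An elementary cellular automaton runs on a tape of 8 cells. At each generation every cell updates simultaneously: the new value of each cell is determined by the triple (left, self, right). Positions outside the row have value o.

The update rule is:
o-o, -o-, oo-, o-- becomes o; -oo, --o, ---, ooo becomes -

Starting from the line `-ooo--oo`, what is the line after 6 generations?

generation 1: o--oo---
generation 2: oo--oo--
generation 3: -oo--oo-
generation 4: o-oo--oo
generation 5: oo-oo---
generation 6: -oo-oo--

-oo-oo--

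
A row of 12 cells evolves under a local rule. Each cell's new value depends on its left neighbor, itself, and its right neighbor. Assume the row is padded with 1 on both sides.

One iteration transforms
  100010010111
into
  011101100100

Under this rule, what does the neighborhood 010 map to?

0

At position 4 the neighborhood is 010; the next row has 0 there.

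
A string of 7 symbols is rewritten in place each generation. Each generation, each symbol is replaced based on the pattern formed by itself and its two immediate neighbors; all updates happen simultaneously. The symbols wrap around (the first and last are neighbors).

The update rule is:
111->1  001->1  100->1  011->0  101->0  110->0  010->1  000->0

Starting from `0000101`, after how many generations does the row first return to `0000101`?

7

1001101
0110000
1001000
1111101
1111000
0110101
0000101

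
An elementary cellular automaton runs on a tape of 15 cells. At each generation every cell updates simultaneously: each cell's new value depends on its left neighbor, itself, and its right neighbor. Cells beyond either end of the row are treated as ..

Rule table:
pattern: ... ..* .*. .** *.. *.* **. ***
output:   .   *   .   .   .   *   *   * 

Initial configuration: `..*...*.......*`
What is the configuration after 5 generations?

.*...*.......*.
*...*.......*..
...*.......*...
..*.......*....
.*.......*.....

.*.......*.....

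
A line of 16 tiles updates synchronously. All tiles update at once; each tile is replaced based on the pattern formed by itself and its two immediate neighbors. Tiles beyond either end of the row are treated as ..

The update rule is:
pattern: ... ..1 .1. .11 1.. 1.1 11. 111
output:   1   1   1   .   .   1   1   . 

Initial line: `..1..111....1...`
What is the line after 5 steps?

1111111..11.1.11

111.1..1.1111.11
..111.111...11.1
11..11..1.11.111
.1.1.1.111.11..1
1111111..11.1.11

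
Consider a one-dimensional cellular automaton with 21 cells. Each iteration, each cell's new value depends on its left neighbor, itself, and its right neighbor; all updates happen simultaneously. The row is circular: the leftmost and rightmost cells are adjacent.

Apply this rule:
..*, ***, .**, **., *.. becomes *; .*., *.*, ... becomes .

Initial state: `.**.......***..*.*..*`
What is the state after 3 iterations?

iteration 1: .***.....******...**.
iteration 2: *****...********.****
iteration 3: ******.*********.****

******.*********.****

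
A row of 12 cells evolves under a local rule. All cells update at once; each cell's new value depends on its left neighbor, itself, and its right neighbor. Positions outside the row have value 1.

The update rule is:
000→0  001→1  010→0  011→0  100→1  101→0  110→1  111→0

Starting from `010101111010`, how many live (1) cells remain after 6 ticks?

5

000000001000
100000010101
110000100000
011001010001
001110001010
110011010000
count of 1: 5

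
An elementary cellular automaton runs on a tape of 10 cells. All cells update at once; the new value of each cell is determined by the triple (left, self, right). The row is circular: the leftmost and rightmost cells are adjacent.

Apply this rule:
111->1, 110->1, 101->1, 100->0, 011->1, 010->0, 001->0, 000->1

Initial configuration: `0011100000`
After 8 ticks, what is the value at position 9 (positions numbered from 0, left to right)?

1011101111
1111111111
1111111111  (fixed point — unchanged through tick 8)
position 9 holds 1

1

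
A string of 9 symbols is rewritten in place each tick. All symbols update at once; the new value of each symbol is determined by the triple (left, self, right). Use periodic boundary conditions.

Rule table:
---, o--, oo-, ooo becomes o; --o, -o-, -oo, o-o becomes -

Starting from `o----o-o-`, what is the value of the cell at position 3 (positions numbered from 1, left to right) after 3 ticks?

-ooo-----
--ooooooo
o--oooooo
position 3 holds -

-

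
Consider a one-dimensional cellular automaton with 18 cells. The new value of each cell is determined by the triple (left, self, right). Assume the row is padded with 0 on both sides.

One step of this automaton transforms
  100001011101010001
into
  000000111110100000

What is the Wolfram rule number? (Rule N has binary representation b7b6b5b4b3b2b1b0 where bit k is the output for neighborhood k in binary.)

position 8: 111 → 1  (bit 7 = 1)
position 9: 110 → 1  (bit 6 = 1)
position 6: 101 → 1  (bit 5 = 1)
position 1: 100 → 0  (bit 4 = 0)
position 7: 011 → 1  (bit 3 = 1)
position 0: 010 → 0  (bit 2 = 0)
position 4: 001 → 0  (bit 1 = 0)
position 2: 000 → 0  (bit 0 = 0)
bits b7..b0 = 11101000 = 232

232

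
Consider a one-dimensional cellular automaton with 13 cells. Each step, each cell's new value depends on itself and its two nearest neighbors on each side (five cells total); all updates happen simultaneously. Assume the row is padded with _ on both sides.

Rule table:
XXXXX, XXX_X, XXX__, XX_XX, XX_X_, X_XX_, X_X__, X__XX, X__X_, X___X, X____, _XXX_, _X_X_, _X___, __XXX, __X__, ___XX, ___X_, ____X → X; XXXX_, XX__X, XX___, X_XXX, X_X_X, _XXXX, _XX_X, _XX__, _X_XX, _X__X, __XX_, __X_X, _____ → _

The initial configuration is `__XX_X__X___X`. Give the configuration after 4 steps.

XX__XX_XXXXXX
___X__X__XX_X
_XXX_XX_X__XX
XXXXXX_XX_X__

XXXXXX_XX_X__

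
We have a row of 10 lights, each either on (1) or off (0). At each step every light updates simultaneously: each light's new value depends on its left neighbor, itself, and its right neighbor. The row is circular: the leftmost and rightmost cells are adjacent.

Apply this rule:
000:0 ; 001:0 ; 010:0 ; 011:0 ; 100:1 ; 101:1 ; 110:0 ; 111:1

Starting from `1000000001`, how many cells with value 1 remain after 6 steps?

step 1: 0100000000
step 2: 0010000000
step 3: 0001000000
step 4: 0000100000
step 5: 0000010000
step 6: 0000001000
count of 1: 1

1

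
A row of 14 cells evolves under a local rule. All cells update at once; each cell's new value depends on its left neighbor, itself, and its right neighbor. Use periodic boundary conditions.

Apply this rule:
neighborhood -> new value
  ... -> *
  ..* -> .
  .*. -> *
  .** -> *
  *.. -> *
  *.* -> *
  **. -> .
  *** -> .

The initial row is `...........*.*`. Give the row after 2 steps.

step 1: **********.***
step 2: ..........**..

..........**..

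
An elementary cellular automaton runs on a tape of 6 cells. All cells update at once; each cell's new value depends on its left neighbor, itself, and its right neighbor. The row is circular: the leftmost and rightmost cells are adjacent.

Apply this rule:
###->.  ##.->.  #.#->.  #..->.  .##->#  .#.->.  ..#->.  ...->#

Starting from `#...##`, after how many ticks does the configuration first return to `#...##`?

..#.#.
#.....
..###.
#.#...
....#.
###...
#...#.
..#...
#...##

9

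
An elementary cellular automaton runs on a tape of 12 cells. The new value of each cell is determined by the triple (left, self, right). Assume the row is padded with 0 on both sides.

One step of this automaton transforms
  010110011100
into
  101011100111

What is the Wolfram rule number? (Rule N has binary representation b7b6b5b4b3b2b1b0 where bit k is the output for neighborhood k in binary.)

115

position 8: 111 → 0  (bit 7 = 0)
position 4: 110 → 1  (bit 6 = 1)
position 2: 101 → 1  (bit 5 = 1)
position 5: 100 → 1  (bit 4 = 1)
position 3: 011 → 0  (bit 3 = 0)
position 1: 010 → 0  (bit 2 = 0)
position 0: 001 → 1  (bit 1 = 1)
position 11: 000 → 1  (bit 0 = 1)
bits b7..b0 = 01110011 = 115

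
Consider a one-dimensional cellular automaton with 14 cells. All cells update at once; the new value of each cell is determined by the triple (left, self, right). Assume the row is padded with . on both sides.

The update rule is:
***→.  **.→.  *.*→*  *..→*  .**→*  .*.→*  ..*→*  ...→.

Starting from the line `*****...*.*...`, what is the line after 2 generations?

*....*.*****..
**..****....*.

**..****....*.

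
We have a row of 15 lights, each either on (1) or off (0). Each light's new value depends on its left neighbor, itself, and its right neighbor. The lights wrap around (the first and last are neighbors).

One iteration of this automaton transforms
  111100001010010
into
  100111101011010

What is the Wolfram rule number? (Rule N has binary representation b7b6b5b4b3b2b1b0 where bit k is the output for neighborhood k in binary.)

93

position 1: 111 → 0  (bit 7 = 0)
position 3: 110 → 1  (bit 6 = 1)
position 9: 101 → 0  (bit 5 = 0)
position 4: 100 → 1  (bit 4 = 1)
position 0: 011 → 1  (bit 3 = 1)
position 8: 010 → 1  (bit 2 = 1)
position 7: 001 → 0  (bit 1 = 0)
position 5: 000 → 1  (bit 0 = 1)
bits b7..b0 = 01011101 = 93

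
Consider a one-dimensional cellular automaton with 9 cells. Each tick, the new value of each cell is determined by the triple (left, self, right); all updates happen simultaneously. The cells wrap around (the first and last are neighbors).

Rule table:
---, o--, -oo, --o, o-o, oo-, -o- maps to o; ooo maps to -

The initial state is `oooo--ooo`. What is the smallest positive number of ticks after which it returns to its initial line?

tick 1: ---oooo--
tick 2: oooo--ooo

2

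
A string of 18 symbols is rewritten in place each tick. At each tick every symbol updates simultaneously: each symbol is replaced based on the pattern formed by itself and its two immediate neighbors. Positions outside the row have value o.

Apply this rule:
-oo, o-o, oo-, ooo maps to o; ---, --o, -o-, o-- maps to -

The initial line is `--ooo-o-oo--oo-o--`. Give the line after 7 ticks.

--oooo-ooo--ooo---
--oooooooo--ooo---
--oooooooo--ooo---  (fixed point — unchanged through tick 7)

--oooooooo--ooo---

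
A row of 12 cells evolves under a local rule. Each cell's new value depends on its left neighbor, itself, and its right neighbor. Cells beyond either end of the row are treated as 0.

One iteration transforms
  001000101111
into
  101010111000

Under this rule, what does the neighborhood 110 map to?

At position 11 the neighborhood is 110; the next row has 0 there.

0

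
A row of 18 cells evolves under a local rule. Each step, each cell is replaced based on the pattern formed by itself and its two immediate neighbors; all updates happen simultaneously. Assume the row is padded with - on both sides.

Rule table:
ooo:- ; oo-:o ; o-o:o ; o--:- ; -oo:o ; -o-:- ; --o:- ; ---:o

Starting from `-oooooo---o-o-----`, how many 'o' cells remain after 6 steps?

step 1: -o----o-o--o--oooo
step 2: ---oo--o------o--o
step 3: oo-oo----oooo-----
step 4: ooooo-oo-o--o-oooo
step 5: o---ooooo----oo--o
step 6: --o-o---o-oo-oo---
count of o: 7

7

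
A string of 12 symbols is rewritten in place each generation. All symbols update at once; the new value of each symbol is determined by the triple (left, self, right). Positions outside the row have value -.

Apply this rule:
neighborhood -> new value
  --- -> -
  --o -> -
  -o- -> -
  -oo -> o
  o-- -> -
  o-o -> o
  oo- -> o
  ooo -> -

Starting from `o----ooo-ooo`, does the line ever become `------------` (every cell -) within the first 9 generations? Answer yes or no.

yes

generation 1: -----o-ooo-o
generation 2: ------oo-oo-
generation 3: ------ooooo-
generation 4: ------o---o-
generation 5: ------------
all cells are - at generation 5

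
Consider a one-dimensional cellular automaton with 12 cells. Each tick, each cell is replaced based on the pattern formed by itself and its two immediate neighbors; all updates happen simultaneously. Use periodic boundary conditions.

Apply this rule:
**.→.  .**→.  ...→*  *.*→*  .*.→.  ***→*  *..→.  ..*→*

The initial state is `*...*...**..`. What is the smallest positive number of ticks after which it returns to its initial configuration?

tick 1: ..**..**...*
tick 2: .*...*...**.
tick 3: *..**..**...
tick 4: ..*...*...**
tick 5: .*..**..**..
tick 6: *..*...*...*
tick 7: ..*..**..**.
tick 8: **..*...*...
tick 9: ...*..**..**
tick 10: .**..*...*..
tick 11: *...*..**..*
tick 12: ..**..*...*.
tick 13: **...*..**..
tick 14: ...**..*...*
tick 15: .**...*..**.
tick 16: *...**..*...
tick 17: ..**...*..**
tick 18: .*...**..*..
tick 19: *..**...*..*
tick 20: ..*...**..*.
tick 21: **..**...*..
tick 22: ...*...**..*
tick 23: .**..**...*.
tick 24: *...*...**..

24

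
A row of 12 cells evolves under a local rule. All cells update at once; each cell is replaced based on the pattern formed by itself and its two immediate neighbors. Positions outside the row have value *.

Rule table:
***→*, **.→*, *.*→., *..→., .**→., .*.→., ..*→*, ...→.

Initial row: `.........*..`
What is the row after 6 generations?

........*..*
.......*..*.
......*..*..
.....*..*..*
....*..*..*.
...*..*..*..

...*..*..*..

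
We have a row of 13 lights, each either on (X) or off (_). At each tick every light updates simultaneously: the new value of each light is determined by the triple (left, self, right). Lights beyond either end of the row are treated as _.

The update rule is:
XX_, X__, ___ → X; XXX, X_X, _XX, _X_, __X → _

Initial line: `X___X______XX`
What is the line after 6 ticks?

tick 1: _XX__XXXXX__X
tick 2: __XX_____XX__
tick 3: X__XXXXX__XXX
tick 4: _X_____XX___X
tick 5: __XXXX__XXX__
tick 6: X____XX___XXX

X____XX___XXX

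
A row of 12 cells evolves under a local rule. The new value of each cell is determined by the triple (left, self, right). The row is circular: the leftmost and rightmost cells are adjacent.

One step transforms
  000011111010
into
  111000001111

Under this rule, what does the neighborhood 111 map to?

0

At position 5 the neighborhood is 111; the next row has 0 there.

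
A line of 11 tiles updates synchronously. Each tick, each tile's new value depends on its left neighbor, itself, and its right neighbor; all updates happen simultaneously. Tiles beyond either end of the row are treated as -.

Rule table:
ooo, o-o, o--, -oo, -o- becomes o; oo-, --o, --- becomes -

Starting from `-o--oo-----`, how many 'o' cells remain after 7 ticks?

7

-oo-o-o----
-o-ooooo---
-oooooo-o--
-ooooo-ooo-
-oooo-ooo-o
-ooo-ooo-oo
-oo-ooo-oo-
count of o: 7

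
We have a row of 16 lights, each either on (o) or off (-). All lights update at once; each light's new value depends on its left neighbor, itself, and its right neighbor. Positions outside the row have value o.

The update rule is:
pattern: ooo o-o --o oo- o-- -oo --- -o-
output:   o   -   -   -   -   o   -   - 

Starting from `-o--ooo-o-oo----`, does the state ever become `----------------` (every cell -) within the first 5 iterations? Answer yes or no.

yes

iteration 1: ----oo----o-----
iteration 2: ----o-----------
iteration 3: ----------------
all cells are - at iteration 3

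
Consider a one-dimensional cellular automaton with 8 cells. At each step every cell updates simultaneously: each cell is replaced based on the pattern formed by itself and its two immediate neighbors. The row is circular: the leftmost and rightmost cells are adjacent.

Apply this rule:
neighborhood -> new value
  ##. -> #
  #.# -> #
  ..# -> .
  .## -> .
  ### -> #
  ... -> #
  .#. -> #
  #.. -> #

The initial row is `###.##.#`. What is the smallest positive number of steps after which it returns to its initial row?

####.##.
.####.##
#.####.#
##.####.
.##.####
#.##.###
##.##.##
###.##.#

8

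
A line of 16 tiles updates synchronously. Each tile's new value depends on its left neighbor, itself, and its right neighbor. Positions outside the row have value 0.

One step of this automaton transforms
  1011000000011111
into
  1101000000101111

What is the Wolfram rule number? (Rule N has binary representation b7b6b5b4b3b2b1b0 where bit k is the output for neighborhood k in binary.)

230

position 12: 111 → 1  (bit 7 = 1)
position 3: 110 → 1  (bit 6 = 1)
position 1: 101 → 1  (bit 5 = 1)
position 4: 100 → 0  (bit 4 = 0)
position 2: 011 → 0  (bit 3 = 0)
position 0: 010 → 1  (bit 2 = 1)
position 10: 001 → 1  (bit 1 = 1)
position 5: 000 → 0  (bit 0 = 0)
bits b7..b0 = 11100110 = 230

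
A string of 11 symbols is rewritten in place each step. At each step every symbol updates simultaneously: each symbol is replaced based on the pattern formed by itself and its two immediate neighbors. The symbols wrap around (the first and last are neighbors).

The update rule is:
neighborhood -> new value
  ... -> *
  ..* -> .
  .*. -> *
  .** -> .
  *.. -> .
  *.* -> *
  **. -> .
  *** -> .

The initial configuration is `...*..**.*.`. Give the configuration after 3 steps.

....*...*.*

step 1: **.*....**.
step 2: ..**.**...*
step 3: ....*...*.*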